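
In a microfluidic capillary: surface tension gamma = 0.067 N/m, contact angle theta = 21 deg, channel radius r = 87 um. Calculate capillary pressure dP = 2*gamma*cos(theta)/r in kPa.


Step 1: cos(21 deg) = 0.9336
Step 2: Convert r to m: r = 87e-6 m
Step 3: dP = 2 * 0.067 * 0.9336 / 87e-6 = 1438.0 Pa
Step 4: Convert Pa to kPa (divide by 1000).
dP = 1.44 kPa


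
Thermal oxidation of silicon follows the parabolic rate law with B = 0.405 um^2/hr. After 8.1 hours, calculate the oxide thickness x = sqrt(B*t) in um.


Step 1: Compute B*t = 0.405 * 8.1 = 3.2805
Step 2: x = sqrt(3.2805)
x = 1.811 um


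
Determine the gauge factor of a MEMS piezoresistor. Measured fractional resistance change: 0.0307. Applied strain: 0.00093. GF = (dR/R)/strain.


Step 1: Identify values.
dR/R = 0.0307, strain = 0.00093
Step 2: GF = (dR/R) / strain = 0.0307 / 0.00093
GF = 33.0


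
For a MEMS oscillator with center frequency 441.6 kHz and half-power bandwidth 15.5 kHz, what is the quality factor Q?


Step 1: Q = f0 / bandwidth
Step 2: Q = 441.6 / 15.5
Q = 28.5


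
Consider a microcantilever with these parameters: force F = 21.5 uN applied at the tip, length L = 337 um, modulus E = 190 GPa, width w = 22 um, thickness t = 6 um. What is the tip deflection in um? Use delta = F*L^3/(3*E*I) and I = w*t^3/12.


Step 1: Calculate the second moment of area.
I = w * t^3 / 12 = 22 * 6^3 / 12 = 396.0 um^4
Step 2: Convert E to consistent units (1 GPa = 1000 uN/um^2).
E = 190 GPa = 190000 uN/um^2
Step 3: Calculate tip deflection.
delta = F * L^3 / (3 * E * I)
delta = 21.5 * 337^3 / (3 * 190000 * 396.0)
delta = 3.6455 um


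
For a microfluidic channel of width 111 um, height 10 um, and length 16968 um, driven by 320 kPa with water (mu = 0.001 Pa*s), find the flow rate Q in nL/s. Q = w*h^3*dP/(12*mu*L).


Step 1: Convert all dimensions to SI (meters).
w = 111e-6 m, h = 10e-6 m, L = 16968e-6 m, dP = 320e3 Pa
Step 2: Q = w * h^3 * dP / (12 * mu * L)
Q = 111e-6 * (10e-6)^3 * 320e3 / (12 * 0.001 * 16968e-6) = 1.7444602e-10 m^3/s
Step 3: Convert Q from m^3/s to nL/s (1 m^3 = 1e12 nL, so multiply by 1e12).
Q = 174.446 nL/s


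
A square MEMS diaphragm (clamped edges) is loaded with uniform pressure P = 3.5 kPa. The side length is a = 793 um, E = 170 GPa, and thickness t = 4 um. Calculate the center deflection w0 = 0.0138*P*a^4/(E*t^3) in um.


Step 1: Convert pressure to compatible units (E is in GPa, so P in GPa).
P = 3.5 kPa = 3.5e-6 GPa
Step 2: Compute numerator: 0.0138 * P * a^4.
a^4 = 793^4 = 395451064801
numerator = 0.0138 * 3.5e-6 * 395451064801 = 1.910029e+04
Step 3: Compute denominator: E * t^3 = 170 * 4^3 = 10880
Step 4: w0 = numerator / denominator = 1.910029e+04 / 10880 = 1.7555 um


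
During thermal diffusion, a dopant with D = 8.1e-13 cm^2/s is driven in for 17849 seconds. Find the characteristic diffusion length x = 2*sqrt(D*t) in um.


Step 1: Compute D*t = 8.1e-13 * 17849 = 1.445769e-08 cm^2
Step 2: sqrt(D*t) = 1.2024e-04 cm
Step 3: x = 2 * 1.2024e-04 cm = 2.4048e-04 cm
Step 4: Convert to um (1 cm = 1e4 um): x = 2.405 um


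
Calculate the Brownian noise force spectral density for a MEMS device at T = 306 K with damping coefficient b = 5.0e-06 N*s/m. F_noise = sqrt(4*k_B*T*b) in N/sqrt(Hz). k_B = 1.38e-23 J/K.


Step 1: Compute 4 * k_B * T * b
= 4 * 1.38e-23 * 306 * 5.0e-06
= 8.4456e-26 N^2/Hz
Step 2: F_noise = sqrt(8.4456e-26)
F_noise = 2.91e-13 N/sqrt(Hz)


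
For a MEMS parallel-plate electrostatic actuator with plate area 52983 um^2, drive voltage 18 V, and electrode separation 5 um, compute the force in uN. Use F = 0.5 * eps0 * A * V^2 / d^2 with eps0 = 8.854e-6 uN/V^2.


Step 1: Identify parameters.
eps0 = 8.854e-6 uN/V^2, A = 52983 um^2, V = 18 V, d = 5 um
Step 2: Compute V^2 = 18^2 = 324
Step 3: Compute d^2 = 5^2 = 25
Step 4: F = 0.5 * 8.854e-6 * 52983 * 324 / 25
F = 3.04 uN


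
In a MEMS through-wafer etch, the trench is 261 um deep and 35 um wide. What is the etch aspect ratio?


Step 1: AR = depth / width
Step 2: AR = 261 / 35
AR = 7.5


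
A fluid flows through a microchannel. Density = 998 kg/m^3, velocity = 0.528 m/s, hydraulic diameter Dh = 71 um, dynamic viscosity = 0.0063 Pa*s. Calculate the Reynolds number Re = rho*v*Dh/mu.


Step 1: Convert Dh to meters: Dh = 71e-6 m
Step 2: Re = rho * v * Dh / mu
Re = 998 * 0.528 * 71e-6 / 0.0063
Re = 5.939


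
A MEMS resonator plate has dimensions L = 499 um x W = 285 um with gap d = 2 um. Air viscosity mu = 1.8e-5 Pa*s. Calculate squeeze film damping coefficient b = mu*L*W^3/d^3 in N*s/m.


Step 1: Convert to SI.
L = 499e-6 m, W = 285e-6 m, d = 2e-6 m
Step 2: W^3 = (285e-6)^3 = 2.31e-11 m^3
Step 3: d^3 = (2e-6)^3 = 8.00e-18 m^3
Step 4: b = 1.8e-5 * 499e-6 * 2.31e-11 / 8.00e-18
b = 2.60e-02 N*s/m


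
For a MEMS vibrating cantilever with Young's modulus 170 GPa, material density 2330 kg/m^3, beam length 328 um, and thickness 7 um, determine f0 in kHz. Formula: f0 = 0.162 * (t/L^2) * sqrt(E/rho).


Step 1: Convert units to SI.
t_SI = 7e-6 m, L_SI = 328e-6 m
Step 2: Calculate sqrt(E/rho).
sqrt(170e9 / 2330) = 8541.74 m/s
Step 3: Compute f0.
f0 = 0.162 * 7e-6 / (328e-6)^2 * 8541.74 = 90035.1 Hz = 90.04 kHz


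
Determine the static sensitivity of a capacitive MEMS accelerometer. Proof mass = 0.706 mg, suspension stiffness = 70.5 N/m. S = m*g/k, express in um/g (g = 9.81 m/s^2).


Step 1: Convert mass: m = 0.706 mg = 7.06e-07 kg
Step 2: S = m * g / k = 7.06e-07 * 9.81 / 70.5
Step 3: S = 9.82e-08 m/g
Step 4: Convert to um/g: S = 0.098 um/g


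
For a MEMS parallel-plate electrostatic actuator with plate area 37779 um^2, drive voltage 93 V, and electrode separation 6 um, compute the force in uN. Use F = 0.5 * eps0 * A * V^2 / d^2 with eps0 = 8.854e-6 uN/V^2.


Step 1: Identify parameters.
eps0 = 8.854e-6 uN/V^2, A = 37779 um^2, V = 93 V, d = 6 um
Step 2: Compute V^2 = 93^2 = 8649
Step 3: Compute d^2 = 6^2 = 36
Step 4: F = 0.5 * 8.854e-6 * 37779 * 8649 / 36
F = 40.181 uN


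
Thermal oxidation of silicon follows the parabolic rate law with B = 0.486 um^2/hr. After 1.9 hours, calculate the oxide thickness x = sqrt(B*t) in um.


Step 1: Compute B*t = 0.486 * 1.9 = 0.9234
Step 2: x = sqrt(0.9234)
x = 0.961 um


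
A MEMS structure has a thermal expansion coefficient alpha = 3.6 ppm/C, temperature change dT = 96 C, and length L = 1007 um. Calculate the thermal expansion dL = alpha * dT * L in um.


Step 1: Convert CTE: alpha = 3.6 ppm/C = 3.6e-6 /C
Step 2: dL = 3.6e-6 * 96 * 1007
dL = 0.348 um


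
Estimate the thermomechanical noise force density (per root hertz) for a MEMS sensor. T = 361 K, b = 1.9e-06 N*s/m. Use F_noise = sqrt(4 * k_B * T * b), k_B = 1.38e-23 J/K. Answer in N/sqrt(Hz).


Step 1: Compute 4 * k_B * T * b
= 4 * 1.38e-23 * 361 * 1.9e-06
= 3.7862e-26 N^2/Hz
Step 2: F_noise = sqrt(3.7862e-26)
F_noise = 1.95e-13 N/sqrt(Hz)


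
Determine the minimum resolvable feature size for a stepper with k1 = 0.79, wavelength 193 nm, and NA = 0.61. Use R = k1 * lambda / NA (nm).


Step 1: Identify values: k1 = 0.79, lambda = 193 nm, NA = 0.61
Step 2: R = k1 * lambda / NA
R = 0.79 * 193 / 0.61
R = 250.0 nm


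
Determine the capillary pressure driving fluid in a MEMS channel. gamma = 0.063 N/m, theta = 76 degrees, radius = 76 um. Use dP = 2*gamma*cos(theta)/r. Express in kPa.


Step 1: cos(76 deg) = 0.2419
Step 2: Convert r to m: r = 76e-6 m
Step 3: dP = 2 * 0.063 * 0.2419 / 76e-6 = 401.0 Pa
Step 4: Convert Pa to kPa (divide by 1000).
dP = 0.4 kPa


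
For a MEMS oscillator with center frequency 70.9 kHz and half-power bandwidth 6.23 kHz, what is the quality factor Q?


Step 1: Q = f0 / bandwidth
Step 2: Q = 70.9 / 6.23
Q = 11.4


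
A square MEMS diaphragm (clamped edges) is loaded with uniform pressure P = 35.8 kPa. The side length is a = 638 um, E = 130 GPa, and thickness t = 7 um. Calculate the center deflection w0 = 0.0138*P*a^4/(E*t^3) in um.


Step 1: Convert pressure to compatible units (E is in GPa, so P in GPa).
P = 35.8 kPa = 35.8e-6 GPa
Step 2: Compute numerator: 0.0138 * P * a^4.
a^4 = 638^4 = 165684817936
numerator = 0.0138 * 35.8e-6 * 165684817936 = 8.185493e+04
Step 3: Compute denominator: E * t^3 = 130 * 7^3 = 44590
Step 4: w0 = numerator / denominator = 8.185493e+04 / 44590 = 1.8357 um


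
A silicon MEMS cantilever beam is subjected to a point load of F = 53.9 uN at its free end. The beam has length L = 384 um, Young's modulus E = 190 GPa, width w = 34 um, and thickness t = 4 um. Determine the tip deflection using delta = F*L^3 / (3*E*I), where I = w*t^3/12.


Step 1: Calculate the second moment of area.
I = w * t^3 / 12 = 34 * 4^3 / 12 = 181.3333 um^4
Step 2: Convert E to consistent units (1 GPa = 1000 uN/um^2).
E = 190 GPa = 190000 uN/um^2
Step 3: Calculate tip deflection.
delta = F * L^3 / (3 * E * I)
delta = 53.9 * 384^3 / (3 * 190000 * 181.3333)
delta = 29.5277 um


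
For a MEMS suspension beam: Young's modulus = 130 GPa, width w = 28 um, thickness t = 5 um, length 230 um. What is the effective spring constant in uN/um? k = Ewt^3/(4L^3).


Step 1: Convert E to consistent units (1 GPa = 1000 uN/um^2).
E = 130 GPa = 130000 uN/um^2
Step 2: Compute t^3 = 5^3 = 125
Step 3: Compute L^3 = 230^3 = 12167000
Step 4: k = 130000 * 28 * 125 / (4 * 12167000)
k = 9.3491 uN/um


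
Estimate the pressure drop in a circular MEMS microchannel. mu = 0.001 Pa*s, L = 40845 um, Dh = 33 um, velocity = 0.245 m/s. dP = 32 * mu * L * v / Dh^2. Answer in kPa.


Step 1: Convert to SI: L = 40845e-6 m, Dh = 33e-6 m
Step 2: dP = 32 * 0.001 * 40845e-6 * 0.245 / (33e-6)^2
Step 3: dP = 294053.99 Pa
Step 4: Convert to kPa: dP = 294.05 kPa


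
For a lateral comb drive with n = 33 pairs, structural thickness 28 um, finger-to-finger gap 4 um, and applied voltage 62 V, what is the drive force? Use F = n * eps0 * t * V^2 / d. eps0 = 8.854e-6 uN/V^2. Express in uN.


Step 1: Parameters: n=33, eps0=8.854e-6 uN/V^2, t=28 um, V=62 V, d=4 um
Step 2: V^2 = 3844
Step 3: F = 33 * 8.854e-6 * 28 * 3844 / 4
F = 7.862 uN


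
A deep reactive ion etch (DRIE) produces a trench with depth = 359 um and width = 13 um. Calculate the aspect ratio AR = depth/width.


Step 1: AR = depth / width
Step 2: AR = 359 / 13
AR = 27.6


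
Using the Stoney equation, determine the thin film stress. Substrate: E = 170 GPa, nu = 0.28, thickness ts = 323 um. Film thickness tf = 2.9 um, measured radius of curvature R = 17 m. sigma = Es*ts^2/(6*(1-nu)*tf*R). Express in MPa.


Step 1: Compute numerator: Es * ts^2 = 170 * 323^2 = 17735930 (GPa*um^2)
Step 2: Compute denominator (R in um): 6*(1-nu)*tf*R = 6*0.72*2.9*17e6 = 212976000.0 (um^2)
Step 3: sigma (GPa) = 17735930 / 212976000.0 = 8.3277e-02 GPa
Step 4: Convert to MPa (x1000): sigma = 83.3 MPa


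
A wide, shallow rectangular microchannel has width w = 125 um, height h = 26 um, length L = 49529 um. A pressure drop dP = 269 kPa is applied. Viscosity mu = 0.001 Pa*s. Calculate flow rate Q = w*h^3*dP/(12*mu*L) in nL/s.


Step 1: Convert all dimensions to SI (meters).
w = 125e-6 m, h = 26e-6 m, L = 49529e-6 m, dP = 269e3 Pa
Step 2: Q = w * h^3 * dP / (12 * mu * L)
Q = 125e-6 * (26e-6)^3 * 269e3 / (12 * 0.001 * 49529e-6) = 9.9435516e-10 m^3/s
Step 3: Convert Q from m^3/s to nL/s (1 m^3 = 1e12 nL, so multiply by 1e12).
Q = 994.355 nL/s


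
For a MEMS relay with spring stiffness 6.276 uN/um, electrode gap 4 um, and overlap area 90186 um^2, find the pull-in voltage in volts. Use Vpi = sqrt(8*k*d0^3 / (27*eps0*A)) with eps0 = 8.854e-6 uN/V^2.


Step 1: Compute numerator: 8 * k * d0^3 = 8 * 6.276 * 4^3 = 3213.312
Step 2: Compute denominator: 27 * eps0 * A = 27 * 8.854e-6 * 90186 = 21.559685
Step 3: Vpi = sqrt(3213.312 / 21.559685)
Vpi = 12.21 V


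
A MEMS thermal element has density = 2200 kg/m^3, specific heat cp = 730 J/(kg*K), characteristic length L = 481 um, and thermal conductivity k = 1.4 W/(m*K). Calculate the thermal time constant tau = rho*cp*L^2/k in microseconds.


Step 1: Convert L to m: L = 481e-6 m
Step 2: L^2 = (481e-6)^2 = 2.31361e-07 m^2
Step 3: tau = 2200 * 730 * 2.31361e-07 / 1.4 = 2.6540411857e-01 s
Step 4: Convert to microseconds (multiply by 1e6).
tau = 265404.119 us


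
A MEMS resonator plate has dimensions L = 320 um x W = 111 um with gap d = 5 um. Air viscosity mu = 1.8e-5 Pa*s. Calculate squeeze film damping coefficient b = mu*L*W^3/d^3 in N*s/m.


Step 1: Convert to SI.
L = 320e-6 m, W = 111e-6 m, d = 5e-6 m
Step 2: W^3 = (111e-6)^3 = 1.37e-12 m^3
Step 3: d^3 = (5e-6)^3 = 1.25e-16 m^3
Step 4: b = 1.8e-5 * 320e-6 * 1.37e-12 / 1.25e-16
b = 6.30e-05 N*s/m


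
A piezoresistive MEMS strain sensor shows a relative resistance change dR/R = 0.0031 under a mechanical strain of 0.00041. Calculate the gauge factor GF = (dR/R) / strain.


Step 1: Identify values.
dR/R = 0.0031, strain = 0.00041
Step 2: GF = (dR/R) / strain = 0.0031 / 0.00041
GF = 7.6


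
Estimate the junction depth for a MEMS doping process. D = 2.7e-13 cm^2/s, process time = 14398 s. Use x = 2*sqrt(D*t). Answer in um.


Step 1: Compute D*t = 2.7e-13 * 14398 = 3.88746e-09 cm^2
Step 2: sqrt(D*t) = 6.23495e-05 cm
Step 3: x = 2 * 6.23495e-05 cm = 1.24699e-04 cm
Step 4: Convert to um (1 cm = 1e4 um): x = 1.247 um


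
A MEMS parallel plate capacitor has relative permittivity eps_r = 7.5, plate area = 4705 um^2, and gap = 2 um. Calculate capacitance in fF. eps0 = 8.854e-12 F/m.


Step 1: Convert area to m^2: A = 4705e-12 m^2
Step 2: Convert gap to m: d = 2e-6 m
Step 3: C = eps0 * eps_r * A / d
C = 8.854e-12 * 7.5 * 4705e-12 / 2e-6
Step 4: Convert to fF (multiply by 1e15).
C = 156.22 fF


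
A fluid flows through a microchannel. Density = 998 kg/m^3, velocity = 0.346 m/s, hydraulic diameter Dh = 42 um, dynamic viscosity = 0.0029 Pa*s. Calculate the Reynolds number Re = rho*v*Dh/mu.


Step 1: Convert Dh to meters: Dh = 42e-6 m
Step 2: Re = rho * v * Dh / mu
Re = 998 * 0.346 * 42e-6 / 0.0029
Re = 5.001


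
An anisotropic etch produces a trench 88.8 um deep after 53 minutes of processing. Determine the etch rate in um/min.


Step 1: Etch rate = depth / time
Step 2: rate = 88.8 / 53
rate = 1.675 um/min


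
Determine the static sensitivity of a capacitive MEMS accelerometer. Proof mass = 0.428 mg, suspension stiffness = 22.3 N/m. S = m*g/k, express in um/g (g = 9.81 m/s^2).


Step 1: Convert mass: m = 0.428 mg = 4.28e-07 kg
Step 2: S = m * g / k = 4.28e-07 * 9.81 / 22.3
Step 3: S = 1.88e-07 m/g
Step 4: Convert to um/g: S = 0.188 um/g


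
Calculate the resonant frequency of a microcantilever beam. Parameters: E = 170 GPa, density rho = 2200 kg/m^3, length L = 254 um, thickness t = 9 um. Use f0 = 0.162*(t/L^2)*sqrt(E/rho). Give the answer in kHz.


Step 1: Convert units to SI.
t_SI = 9e-6 m, L_SI = 254e-6 m
Step 2: Calculate sqrt(E/rho).
sqrt(170e9 / 2200) = 8790.49 m/s
Step 3: Compute f0.
f0 = 0.162 * 9e-6 / (254e-6)^2 * 8790.49 = 198656.7 Hz = 198.66 kHz


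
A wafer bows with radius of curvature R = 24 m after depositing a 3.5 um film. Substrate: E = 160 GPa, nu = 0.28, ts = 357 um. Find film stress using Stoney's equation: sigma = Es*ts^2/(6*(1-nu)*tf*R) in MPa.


Step 1: Compute numerator: Es * ts^2 = 160 * 357^2 = 20391840 (GPa*um^2)
Step 2: Compute denominator (R in um): 6*(1-nu)*tf*R = 6*0.72*3.5*24e6 = 362880000.0 (um^2)
Step 3: sigma (GPa) = 20391840 / 362880000.0 = 5.6194e-02 GPa
Step 4: Convert to MPa (x1000): sigma = 56.2 MPa


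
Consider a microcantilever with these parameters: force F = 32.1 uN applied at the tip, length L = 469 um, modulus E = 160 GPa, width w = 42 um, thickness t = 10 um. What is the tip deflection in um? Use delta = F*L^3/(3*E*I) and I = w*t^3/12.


Step 1: Calculate the second moment of area.
I = w * t^3 / 12 = 42 * 10^3 / 12 = 3500.0 um^4
Step 2: Convert E to consistent units (1 GPa = 1000 uN/um^2).
E = 160 GPa = 160000 uN/um^2
Step 3: Calculate tip deflection.
delta = F * L^3 / (3 * E * I)
delta = 32.1 * 469^3 / (3 * 160000 * 3500.0)
delta = 1.9711 um


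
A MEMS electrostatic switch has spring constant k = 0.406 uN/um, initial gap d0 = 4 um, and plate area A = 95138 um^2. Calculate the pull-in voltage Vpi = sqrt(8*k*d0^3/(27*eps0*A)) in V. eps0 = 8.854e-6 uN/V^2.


Step 1: Compute numerator: 8 * k * d0^3 = 8 * 0.406 * 4^3 = 207.872
Step 2: Compute denominator: 27 * eps0 * A = 27 * 8.854e-6 * 95138 = 22.7435
Step 3: Vpi = sqrt(207.872 / 22.7435)
Vpi = 3.02 V


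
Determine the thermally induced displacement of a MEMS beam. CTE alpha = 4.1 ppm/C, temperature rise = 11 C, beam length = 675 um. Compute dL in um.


Step 1: Convert CTE: alpha = 4.1 ppm/C = 4.1e-6 /C
Step 2: dL = 4.1e-6 * 11 * 675
dL = 0.0304 um


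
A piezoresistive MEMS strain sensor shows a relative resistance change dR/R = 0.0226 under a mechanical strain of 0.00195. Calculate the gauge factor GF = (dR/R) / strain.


Step 1: Identify values.
dR/R = 0.0226, strain = 0.00195
Step 2: GF = (dR/R) / strain = 0.0226 / 0.00195
GF = 11.6


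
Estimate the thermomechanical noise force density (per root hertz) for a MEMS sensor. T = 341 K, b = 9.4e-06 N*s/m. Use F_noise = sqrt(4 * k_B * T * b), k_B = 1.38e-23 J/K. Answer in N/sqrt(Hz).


Step 1: Compute 4 * k_B * T * b
= 4 * 1.38e-23 * 341 * 9.4e-06
= 1.7694e-25 N^2/Hz
Step 2: F_noise = sqrt(1.7694e-25)
F_noise = 4.21e-13 N/sqrt(Hz)


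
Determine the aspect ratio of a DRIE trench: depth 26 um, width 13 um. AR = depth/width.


Step 1: AR = depth / width
Step 2: AR = 26 / 13
AR = 2.0


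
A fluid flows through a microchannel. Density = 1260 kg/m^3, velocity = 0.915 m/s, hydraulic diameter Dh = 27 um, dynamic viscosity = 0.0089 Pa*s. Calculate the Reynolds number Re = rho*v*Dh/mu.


Step 1: Convert Dh to meters: Dh = 27e-6 m
Step 2: Re = rho * v * Dh / mu
Re = 1260 * 0.915 * 27e-6 / 0.0089
Re = 3.498


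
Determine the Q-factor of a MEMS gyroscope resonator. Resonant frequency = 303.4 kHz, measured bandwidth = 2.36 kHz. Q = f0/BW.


Step 1: Q = f0 / bandwidth
Step 2: Q = 303.4 / 2.36
Q = 128.6


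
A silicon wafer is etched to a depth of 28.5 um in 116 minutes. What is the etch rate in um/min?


Step 1: Etch rate = depth / time
Step 2: rate = 28.5 / 116
rate = 0.246 um/min


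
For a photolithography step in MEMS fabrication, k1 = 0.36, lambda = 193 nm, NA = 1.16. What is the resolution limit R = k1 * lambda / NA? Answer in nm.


Step 1: Identify values: k1 = 0.36, lambda = 193 nm, NA = 1.16
Step 2: R = k1 * lambda / NA
R = 0.36 * 193 / 1.16
R = 59.9 nm


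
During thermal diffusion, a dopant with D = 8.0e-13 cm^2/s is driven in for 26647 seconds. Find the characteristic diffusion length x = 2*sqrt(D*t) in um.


Step 1: Compute D*t = 8.0e-13 * 26647 = 2.13176e-08 cm^2
Step 2: sqrt(D*t) = 1.4601e-04 cm
Step 3: x = 2 * 1.4601e-04 cm = 2.9202e-04 cm
Step 4: Convert to um (1 cm = 1e4 um): x = 2.92 um


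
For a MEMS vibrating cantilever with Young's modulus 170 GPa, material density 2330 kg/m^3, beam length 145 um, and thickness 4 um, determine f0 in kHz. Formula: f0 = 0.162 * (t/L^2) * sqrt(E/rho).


Step 1: Convert units to SI.
t_SI = 4e-6 m, L_SI = 145e-6 m
Step 2: Calculate sqrt(E/rho).
sqrt(170e9 / 2330) = 8541.74 m/s
Step 3: Compute f0.
f0 = 0.162 * 4e-6 / (145e-6)^2 * 8541.74 = 263260.3 Hz = 263.26 kHz


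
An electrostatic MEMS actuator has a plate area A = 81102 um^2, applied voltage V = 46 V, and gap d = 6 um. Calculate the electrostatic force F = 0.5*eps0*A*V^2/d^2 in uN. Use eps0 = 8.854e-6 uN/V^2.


Step 1: Identify parameters.
eps0 = 8.854e-6 uN/V^2, A = 81102 um^2, V = 46 V, d = 6 um
Step 2: Compute V^2 = 46^2 = 2116
Step 3: Compute d^2 = 6^2 = 36
Step 4: F = 0.5 * 8.854e-6 * 81102 * 2116 / 36
F = 21.103 uN


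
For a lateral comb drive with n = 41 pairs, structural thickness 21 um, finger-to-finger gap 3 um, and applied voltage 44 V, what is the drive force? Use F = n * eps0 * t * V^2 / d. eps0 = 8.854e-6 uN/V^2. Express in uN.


Step 1: Parameters: n=41, eps0=8.854e-6 uN/V^2, t=21 um, V=44 V, d=3 um
Step 2: V^2 = 1936
Step 3: F = 41 * 8.854e-6 * 21 * 1936 / 3
F = 4.92 uN


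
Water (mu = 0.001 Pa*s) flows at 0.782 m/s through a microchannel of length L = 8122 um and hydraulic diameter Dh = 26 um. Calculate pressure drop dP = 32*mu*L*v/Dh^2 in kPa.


Step 1: Convert to SI: L = 8122e-6 m, Dh = 26e-6 m
Step 2: dP = 32 * 0.001 * 8122e-6 * 0.782 / (26e-6)^2
Step 3: dP = 300658.18 Pa
Step 4: Convert to kPa: dP = 300.66 kPa


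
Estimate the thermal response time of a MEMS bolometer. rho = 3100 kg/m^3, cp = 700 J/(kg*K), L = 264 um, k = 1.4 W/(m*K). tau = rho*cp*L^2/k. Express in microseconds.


Step 1: Convert L to m: L = 264e-6 m
Step 2: L^2 = (264e-6)^2 = 6.9696e-08 m^2
Step 3: tau = 3100 * 700 * 6.9696e-08 / 1.4 = 1.080288e-01 s
Step 4: Convert to microseconds (multiply by 1e6).
tau = 108028.8 us


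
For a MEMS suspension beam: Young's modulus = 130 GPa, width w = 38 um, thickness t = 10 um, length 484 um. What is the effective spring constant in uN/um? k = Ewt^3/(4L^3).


Step 1: Convert E to consistent units (1 GPa = 1000 uN/um^2).
E = 130 GPa = 130000 uN/um^2
Step 2: Compute t^3 = 10^3 = 1000
Step 3: Compute L^3 = 484^3 = 113379904
Step 4: k = 130000 * 38 * 1000 / (4 * 113379904)
k = 10.8926 uN/um


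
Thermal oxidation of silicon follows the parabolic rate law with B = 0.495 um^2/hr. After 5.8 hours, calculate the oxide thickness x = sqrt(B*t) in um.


Step 1: Compute B*t = 0.495 * 5.8 = 2.871
Step 2: x = sqrt(2.871)
x = 1.694 um


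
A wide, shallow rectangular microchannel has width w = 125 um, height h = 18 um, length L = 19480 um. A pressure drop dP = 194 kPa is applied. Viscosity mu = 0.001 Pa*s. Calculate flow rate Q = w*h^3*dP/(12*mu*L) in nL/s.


Step 1: Convert all dimensions to SI (meters).
w = 125e-6 m, h = 18e-6 m, L = 19480e-6 m, dP = 194e3 Pa
Step 2: Q = w * h^3 * dP / (12 * mu * L)
Q = 125e-6 * (18e-6)^3 * 194e3 / (12 * 0.001 * 19480e-6) = 6.0500513e-10 m^3/s
Step 3: Convert Q from m^3/s to nL/s (1 m^3 = 1e12 nL, so multiply by 1e12).
Q = 605.005 nL/s


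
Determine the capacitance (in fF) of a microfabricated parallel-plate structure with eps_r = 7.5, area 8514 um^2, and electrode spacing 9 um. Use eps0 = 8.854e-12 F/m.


Step 1: Convert area to m^2: A = 8514e-12 m^2
Step 2: Convert gap to m: d = 9e-6 m
Step 3: C = eps0 * eps_r * A / d
C = 8.854e-12 * 7.5 * 8514e-12 / 9e-6
Step 4: Convert to fF (multiply by 1e15).
C = 62.82 fF


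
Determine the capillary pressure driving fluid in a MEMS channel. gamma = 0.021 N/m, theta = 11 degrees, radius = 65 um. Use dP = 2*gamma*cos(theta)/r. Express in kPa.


Step 1: cos(11 deg) = 0.9816
Step 2: Convert r to m: r = 65e-6 m
Step 3: dP = 2 * 0.021 * 0.9816 / 65e-6 = 634.3 Pa
Step 4: Convert Pa to kPa (divide by 1000).
dP = 0.63 kPa


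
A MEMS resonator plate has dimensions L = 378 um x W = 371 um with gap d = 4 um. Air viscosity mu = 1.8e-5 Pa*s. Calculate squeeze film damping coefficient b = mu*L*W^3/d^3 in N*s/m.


Step 1: Convert to SI.
L = 378e-6 m, W = 371e-6 m, d = 4e-6 m
Step 2: W^3 = (371e-6)^3 = 5.11e-11 m^3
Step 3: d^3 = (4e-6)^3 = 6.40e-17 m^3
Step 4: b = 1.8e-5 * 378e-6 * 5.11e-11 / 6.40e-17
b = 5.43e-03 N*s/m


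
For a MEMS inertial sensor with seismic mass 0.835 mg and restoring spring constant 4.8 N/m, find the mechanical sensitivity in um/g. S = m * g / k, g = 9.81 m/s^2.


Step 1: Convert mass: m = 0.835 mg = 8.35e-07 kg
Step 2: S = m * g / k = 8.35e-07 * 9.81 / 4.8
Step 3: S = 1.71e-06 m/g
Step 4: Convert to um/g: S = 1.707 um/g


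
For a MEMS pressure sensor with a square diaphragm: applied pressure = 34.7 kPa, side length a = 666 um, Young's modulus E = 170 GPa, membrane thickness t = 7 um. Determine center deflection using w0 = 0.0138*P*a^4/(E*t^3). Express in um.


Step 1: Convert pressure to compatible units (E is in GPa, so P in GPa).
P = 34.7 kPa = 34.7e-6 GPa
Step 2: Compute numerator: 0.0138 * P * a^4.
a^4 = 666^4 = 196741925136
numerator = 0.0138 * 34.7e-6 * 196741925136 = 9.421184e+04
Step 3: Compute denominator: E * t^3 = 170 * 7^3 = 58310
Step 4: w0 = numerator / denominator = 9.421184e+04 / 58310 = 1.6157 um


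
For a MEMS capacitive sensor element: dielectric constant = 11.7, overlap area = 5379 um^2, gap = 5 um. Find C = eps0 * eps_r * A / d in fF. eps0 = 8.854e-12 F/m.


Step 1: Convert area to m^2: A = 5379e-12 m^2
Step 2: Convert gap to m: d = 5e-6 m
Step 3: C = eps0 * eps_r * A / d
C = 8.854e-12 * 11.7 * 5379e-12 / 5e-6
Step 4: Convert to fF (multiply by 1e15).
C = 111.44 fF


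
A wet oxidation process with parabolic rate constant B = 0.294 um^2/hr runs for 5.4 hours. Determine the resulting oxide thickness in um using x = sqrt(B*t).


Step 1: Compute B*t = 0.294 * 5.4 = 1.5876
Step 2: x = sqrt(1.5876)
x = 1.26 um


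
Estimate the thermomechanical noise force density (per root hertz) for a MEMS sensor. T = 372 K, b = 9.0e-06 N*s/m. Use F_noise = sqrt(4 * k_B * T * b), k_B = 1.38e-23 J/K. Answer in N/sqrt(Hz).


Step 1: Compute 4 * k_B * T * b
= 4 * 1.38e-23 * 372 * 9.0e-06
= 1.8481e-25 N^2/Hz
Step 2: F_noise = sqrt(1.8481e-25)
F_noise = 4.30e-13 N/sqrt(Hz)


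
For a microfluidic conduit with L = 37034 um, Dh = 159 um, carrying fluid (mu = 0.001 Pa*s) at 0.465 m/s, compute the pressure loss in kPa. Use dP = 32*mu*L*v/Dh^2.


Step 1: Convert to SI: L = 37034e-6 m, Dh = 159e-6 m
Step 2: dP = 32 * 0.001 * 37034e-6 * 0.465 / (159e-6)^2
Step 3: dP = 21797.63 Pa
Step 4: Convert to kPa: dP = 21.8 kPa


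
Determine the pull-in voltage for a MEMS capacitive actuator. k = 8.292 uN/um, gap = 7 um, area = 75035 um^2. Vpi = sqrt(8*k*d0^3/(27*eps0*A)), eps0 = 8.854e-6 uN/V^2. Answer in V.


Step 1: Compute numerator: 8 * k * d0^3 = 8 * 8.292 * 7^3 = 22753.248
Step 2: Compute denominator: 27 * eps0 * A = 27 * 8.854e-6 * 75035 = 17.937717
Step 3: Vpi = sqrt(22753.248 / 17.937717)
Vpi = 35.62 V


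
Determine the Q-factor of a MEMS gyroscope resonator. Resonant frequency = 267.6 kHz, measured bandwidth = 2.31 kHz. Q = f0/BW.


Step 1: Q = f0 / bandwidth
Step 2: Q = 267.6 / 2.31
Q = 115.8


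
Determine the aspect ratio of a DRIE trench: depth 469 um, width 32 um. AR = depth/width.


Step 1: AR = depth / width
Step 2: AR = 469 / 32
AR = 14.7


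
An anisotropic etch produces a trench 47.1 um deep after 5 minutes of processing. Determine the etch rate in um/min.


Step 1: Etch rate = depth / time
Step 2: rate = 47.1 / 5
rate = 9.42 um/min


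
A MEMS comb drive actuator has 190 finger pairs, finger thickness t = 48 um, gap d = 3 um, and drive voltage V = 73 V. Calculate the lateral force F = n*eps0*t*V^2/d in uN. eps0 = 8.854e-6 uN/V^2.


Step 1: Parameters: n=190, eps0=8.854e-6 uN/V^2, t=48 um, V=73 V, d=3 um
Step 2: V^2 = 5329
Step 3: F = 190 * 8.854e-6 * 48 * 5329 / 3
F = 143.436 uN


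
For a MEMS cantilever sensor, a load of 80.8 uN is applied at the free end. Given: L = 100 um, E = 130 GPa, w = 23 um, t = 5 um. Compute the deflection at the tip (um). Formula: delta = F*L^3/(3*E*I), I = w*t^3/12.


Step 1: Calculate the second moment of area.
I = w * t^3 / 12 = 23 * 5^3 / 12 = 239.5833 um^4
Step 2: Convert E to consistent units (1 GPa = 1000 uN/um^2).
E = 130 GPa = 130000 uN/um^2
Step 3: Calculate tip deflection.
delta = F * L^3 / (3 * E * I)
delta = 80.8 * 100^3 / (3 * 130000 * 239.5833)
delta = 0.8647 um


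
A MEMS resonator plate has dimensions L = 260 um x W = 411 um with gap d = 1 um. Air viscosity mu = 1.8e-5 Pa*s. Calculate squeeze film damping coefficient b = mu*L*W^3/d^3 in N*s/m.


Step 1: Convert to SI.
L = 260e-6 m, W = 411e-6 m, d = 1e-6 m
Step 2: W^3 = (411e-6)^3 = 6.94e-11 m^3
Step 3: d^3 = (1e-6)^3 = 1.00e-18 m^3
Step 4: b = 1.8e-5 * 260e-6 * 6.94e-11 / 1.00e-18
b = 3.25e-01 N*s/m


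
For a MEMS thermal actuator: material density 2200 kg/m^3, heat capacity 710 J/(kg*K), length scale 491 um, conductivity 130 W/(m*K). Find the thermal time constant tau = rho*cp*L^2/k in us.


Step 1: Convert L to m: L = 491e-6 m
Step 2: L^2 = (491e-6)^2 = 2.41081e-07 m^2
Step 3: tau = 2200 * 710 * 2.41081e-07 / 130 = 2.89668094e-03 s
Step 4: Convert to microseconds (multiply by 1e6).
tau = 2896.681 us


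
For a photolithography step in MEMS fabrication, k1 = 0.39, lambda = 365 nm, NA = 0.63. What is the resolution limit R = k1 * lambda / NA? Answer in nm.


Step 1: Identify values: k1 = 0.39, lambda = 365 nm, NA = 0.63
Step 2: R = k1 * lambda / NA
R = 0.39 * 365 / 0.63
R = 226.0 nm


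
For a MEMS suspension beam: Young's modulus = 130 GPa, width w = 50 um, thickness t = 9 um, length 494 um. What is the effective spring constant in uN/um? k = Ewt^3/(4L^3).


Step 1: Convert E to consistent units (1 GPa = 1000 uN/um^2).
E = 130 GPa = 130000 uN/um^2
Step 2: Compute t^3 = 9^3 = 729
Step 3: Compute L^3 = 494^3 = 120553784
Step 4: k = 130000 * 50 * 729 / (4 * 120553784)
k = 9.8265 uN/um


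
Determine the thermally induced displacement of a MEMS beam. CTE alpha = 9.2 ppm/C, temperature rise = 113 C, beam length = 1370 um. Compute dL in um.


Step 1: Convert CTE: alpha = 9.2 ppm/C = 9.2e-6 /C
Step 2: dL = 9.2e-6 * 113 * 1370
dL = 1.4243 um


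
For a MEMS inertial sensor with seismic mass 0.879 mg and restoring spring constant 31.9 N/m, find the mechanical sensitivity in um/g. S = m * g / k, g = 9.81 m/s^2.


Step 1: Convert mass: m = 0.879 mg = 8.79e-07 kg
Step 2: S = m * g / k = 8.79e-07 * 9.81 / 31.9
Step 3: S = 2.70e-07 m/g
Step 4: Convert to um/g: S = 0.27 um/g


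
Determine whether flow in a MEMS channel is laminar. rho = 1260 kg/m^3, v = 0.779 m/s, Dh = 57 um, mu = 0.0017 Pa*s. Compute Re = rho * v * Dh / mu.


Step 1: Convert Dh to meters: Dh = 57e-6 m
Step 2: Re = rho * v * Dh / mu
Re = 1260 * 0.779 * 57e-6 / 0.0017
Re = 32.91
Since Re = 32.91 is below ~2300, the flow is laminar.


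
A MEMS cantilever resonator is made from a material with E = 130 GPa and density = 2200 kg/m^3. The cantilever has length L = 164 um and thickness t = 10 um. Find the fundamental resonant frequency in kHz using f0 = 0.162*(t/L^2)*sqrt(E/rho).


Step 1: Convert units to SI.
t_SI = 10e-6 m, L_SI = 164e-6 m
Step 2: Calculate sqrt(E/rho).
sqrt(130e9 / 2200) = 7687.06 m/s
Step 3: Compute f0.
f0 = 0.162 * 10e-6 / (164e-6)^2 * 7687.06 = 463007.0 Hz = 463.01 kHz


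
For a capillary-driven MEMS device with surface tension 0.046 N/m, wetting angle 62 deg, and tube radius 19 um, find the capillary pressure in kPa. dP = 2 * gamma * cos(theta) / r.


Step 1: cos(62 deg) = 0.4695
Step 2: Convert r to m: r = 19e-6 m
Step 3: dP = 2 * 0.046 * 0.4695 / 19e-6 = 2273.4 Pa
Step 4: Convert Pa to kPa (divide by 1000).
dP = 2.27 kPa


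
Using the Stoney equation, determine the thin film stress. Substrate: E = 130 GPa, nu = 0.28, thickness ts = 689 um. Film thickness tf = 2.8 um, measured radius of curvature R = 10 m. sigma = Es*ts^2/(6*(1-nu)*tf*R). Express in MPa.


Step 1: Compute numerator: Es * ts^2 = 130 * 689^2 = 61713730 (GPa*um^2)
Step 2: Compute denominator (R in um): 6*(1-nu)*tf*R = 6*0.72*2.8*10e6 = 120960000.0 (um^2)
Step 3: sigma (GPa) = 61713730 / 120960000.0 = 5.10199e-01 GPa
Step 4: Convert to MPa (x1000): sigma = 510.2 MPa


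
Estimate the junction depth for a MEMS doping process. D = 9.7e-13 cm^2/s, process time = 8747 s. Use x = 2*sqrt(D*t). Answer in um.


Step 1: Compute D*t = 9.7e-13 * 8747 = 8.48459e-09 cm^2
Step 2: sqrt(D*t) = 9.21118e-05 cm
Step 3: x = 2 * 9.21118e-05 cm = 1.842236e-04 cm
Step 4: Convert to um (1 cm = 1e4 um): x = 1.842 um


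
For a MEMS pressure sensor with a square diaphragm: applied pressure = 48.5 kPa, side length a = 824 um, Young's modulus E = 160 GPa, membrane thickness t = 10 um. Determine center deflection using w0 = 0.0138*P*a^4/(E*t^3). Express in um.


Step 1: Convert pressure to compatible units (E is in GPa, so P in GPa).
P = 48.5 kPa = 48.5e-6 GPa
Step 2: Compute numerator: 0.0138 * P * a^4.
a^4 = 824^4 = 461008408576
numerator = 0.0138 * 48.5e-6 * 461008408576 = 3.085529e+05
Step 3: Compute denominator: E * t^3 = 160 * 10^3 = 160000
Step 4: w0 = numerator / denominator = 3.085529e+05 / 160000 = 1.9285 um


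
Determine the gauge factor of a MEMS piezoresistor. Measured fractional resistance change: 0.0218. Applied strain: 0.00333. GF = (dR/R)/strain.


Step 1: Identify values.
dR/R = 0.0218, strain = 0.00333
Step 2: GF = (dR/R) / strain = 0.0218 / 0.00333
GF = 6.5


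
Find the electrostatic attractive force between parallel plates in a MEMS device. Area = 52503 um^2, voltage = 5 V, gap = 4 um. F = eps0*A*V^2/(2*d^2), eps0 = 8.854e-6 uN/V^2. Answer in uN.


Step 1: Identify parameters.
eps0 = 8.854e-6 uN/V^2, A = 52503 um^2, V = 5 V, d = 4 um
Step 2: Compute V^2 = 5^2 = 25
Step 3: Compute d^2 = 4^2 = 16
Step 4: F = 0.5 * 8.854e-6 * 52503 * 25 / 16
F = 0.363 uN


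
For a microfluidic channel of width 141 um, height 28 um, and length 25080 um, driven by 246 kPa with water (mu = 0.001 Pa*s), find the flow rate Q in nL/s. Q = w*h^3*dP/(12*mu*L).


Step 1: Convert all dimensions to SI (meters).
w = 141e-6 m, h = 28e-6 m, L = 25080e-6 m, dP = 246e3 Pa
Step 2: Q = w * h^3 * dP / (12 * mu * L)
Q = 141e-6 * (28e-6)^3 * 246e3 / (12 * 0.001 * 25080e-6) = 2.52999426e-09 m^3/s
Step 3: Convert Q from m^3/s to nL/s (1 m^3 = 1e12 nL, so multiply by 1e12).
Q = 2529.994 nL/s


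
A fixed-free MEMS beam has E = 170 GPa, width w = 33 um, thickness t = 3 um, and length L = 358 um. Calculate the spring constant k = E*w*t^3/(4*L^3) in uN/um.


Step 1: Convert E to consistent units (1 GPa = 1000 uN/um^2).
E = 170 GPa = 170000 uN/um^2
Step 2: Compute t^3 = 3^3 = 27
Step 3: Compute L^3 = 358^3 = 45882712
Step 4: k = 170000 * 33 * 27 / (4 * 45882712)
k = 0.8253 uN/um


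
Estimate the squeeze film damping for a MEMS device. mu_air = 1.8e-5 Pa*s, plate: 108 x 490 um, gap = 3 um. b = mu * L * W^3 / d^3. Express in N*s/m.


Step 1: Convert to SI.
L = 108e-6 m, W = 490e-6 m, d = 3e-6 m
Step 2: W^3 = (490e-6)^3 = 1.18e-10 m^3
Step 3: d^3 = (3e-6)^3 = 2.70e-17 m^3
Step 4: b = 1.8e-5 * 108e-6 * 1.18e-10 / 2.70e-17
b = 8.47e-03 N*s/m


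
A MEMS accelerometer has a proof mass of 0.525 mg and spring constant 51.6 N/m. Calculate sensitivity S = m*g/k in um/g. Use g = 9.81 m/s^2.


Step 1: Convert mass: m = 0.525 mg = 5.25e-07 kg
Step 2: S = m * g / k = 5.25e-07 * 9.81 / 51.6
Step 3: S = 9.98e-08 m/g
Step 4: Convert to um/g: S = 0.1 um/g


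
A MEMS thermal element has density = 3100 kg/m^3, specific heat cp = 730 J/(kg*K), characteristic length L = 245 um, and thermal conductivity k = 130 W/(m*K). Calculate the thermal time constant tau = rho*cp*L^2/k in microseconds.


Step 1: Convert L to m: L = 245e-6 m
Step 2: L^2 = (245e-6)^2 = 6.0025e-08 m^2
Step 3: tau = 3100 * 730 * 6.0025e-08 / 130 = 1.04489673e-03 s
Step 4: Convert to microseconds (multiply by 1e6).
tau = 1044.897 us


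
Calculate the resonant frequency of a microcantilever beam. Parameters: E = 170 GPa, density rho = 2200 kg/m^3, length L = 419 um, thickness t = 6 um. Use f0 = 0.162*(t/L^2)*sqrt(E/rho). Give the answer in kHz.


Step 1: Convert units to SI.
t_SI = 6e-6 m, L_SI = 419e-6 m
Step 2: Calculate sqrt(E/rho).
sqrt(170e9 / 2200) = 8790.49 m/s
Step 3: Compute f0.
f0 = 0.162 * 6e-6 / (419e-6)^2 * 8790.49 = 48668.9 Hz = 48.67 kHz


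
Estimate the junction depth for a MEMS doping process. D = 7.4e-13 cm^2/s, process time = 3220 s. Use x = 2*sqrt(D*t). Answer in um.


Step 1: Compute D*t = 7.4e-13 * 3220 = 2.3828e-09 cm^2
Step 2: sqrt(D*t) = 4.8814e-05 cm
Step 3: x = 2 * 4.8814e-05 cm = 9.7628e-05 cm
Step 4: Convert to um (1 cm = 1e4 um): x = 0.976 um


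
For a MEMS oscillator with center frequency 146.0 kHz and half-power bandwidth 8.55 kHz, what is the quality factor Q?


Step 1: Q = f0 / bandwidth
Step 2: Q = 146.0 / 8.55
Q = 17.1


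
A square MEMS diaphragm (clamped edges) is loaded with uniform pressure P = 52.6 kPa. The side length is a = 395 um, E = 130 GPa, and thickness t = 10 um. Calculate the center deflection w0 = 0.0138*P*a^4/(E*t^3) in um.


Step 1: Convert pressure to compatible units (E is in GPa, so P in GPa).
P = 52.6 kPa = 52.6e-6 GPa
Step 2: Compute numerator: 0.0138 * P * a^4.
a^4 = 395^4 = 24343800625
numerator = 0.0138 * 52.6e-6 * 24343800625 = 1.76707e+04
Step 3: Compute denominator: E * t^3 = 130 * 10^3 = 130000
Step 4: w0 = numerator / denominator = 1.76707e+04 / 130000 = 0.1359 um


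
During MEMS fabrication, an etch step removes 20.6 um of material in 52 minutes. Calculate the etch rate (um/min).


Step 1: Etch rate = depth / time
Step 2: rate = 20.6 / 52
rate = 0.396 um/min


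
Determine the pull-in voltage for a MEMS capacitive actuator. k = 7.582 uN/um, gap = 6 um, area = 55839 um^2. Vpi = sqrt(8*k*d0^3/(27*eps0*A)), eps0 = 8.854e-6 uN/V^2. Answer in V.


Step 1: Compute numerator: 8 * k * d0^3 = 8 * 7.582 * 6^3 = 13101.696
Step 2: Compute denominator: 27 * eps0 * A = 27 * 8.854e-6 * 55839 = 13.34876
Step 3: Vpi = sqrt(13101.696 / 13.34876)
Vpi = 31.33 V


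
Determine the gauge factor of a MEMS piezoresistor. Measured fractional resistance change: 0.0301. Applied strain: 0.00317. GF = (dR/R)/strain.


Step 1: Identify values.
dR/R = 0.0301, strain = 0.00317
Step 2: GF = (dR/R) / strain = 0.0301 / 0.00317
GF = 9.5


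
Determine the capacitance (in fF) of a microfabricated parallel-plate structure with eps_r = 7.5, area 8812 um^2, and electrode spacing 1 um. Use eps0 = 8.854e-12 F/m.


Step 1: Convert area to m^2: A = 8812e-12 m^2
Step 2: Convert gap to m: d = 1e-6 m
Step 3: C = eps0 * eps_r * A / d
C = 8.854e-12 * 7.5 * 8812e-12 / 1e-6
Step 4: Convert to fF (multiply by 1e15).
C = 585.16 fF


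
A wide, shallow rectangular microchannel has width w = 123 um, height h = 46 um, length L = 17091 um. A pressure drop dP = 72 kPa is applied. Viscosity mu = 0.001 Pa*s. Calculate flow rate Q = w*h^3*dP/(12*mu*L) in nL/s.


Step 1: Convert all dimensions to SI (meters).
w = 123e-6 m, h = 46e-6 m, L = 17091e-6 m, dP = 72e3 Pa
Step 2: Q = w * h^3 * dP / (12 * mu * L)
Q = 123e-6 * (46e-6)^3 * 72e3 / (12 * 0.001 * 17091e-6) = 4.20302896e-09 m^3/s
Step 3: Convert Q from m^3/s to nL/s (1 m^3 = 1e12 nL, so multiply by 1e12).
Q = 4203.029 nL/s


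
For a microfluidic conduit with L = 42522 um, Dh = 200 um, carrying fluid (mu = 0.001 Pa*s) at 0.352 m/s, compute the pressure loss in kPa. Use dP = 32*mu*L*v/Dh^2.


Step 1: Convert to SI: L = 42522e-6 m, Dh = 200e-6 m
Step 2: dP = 32 * 0.001 * 42522e-6 * 0.352 / (200e-6)^2
Step 3: dP = 11974.20 Pa
Step 4: Convert to kPa: dP = 11.97 kPa


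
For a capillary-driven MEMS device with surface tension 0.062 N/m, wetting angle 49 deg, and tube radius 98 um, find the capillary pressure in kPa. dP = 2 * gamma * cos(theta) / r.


Step 1: cos(49 deg) = 0.6561
Step 2: Convert r to m: r = 98e-6 m
Step 3: dP = 2 * 0.062 * 0.6561 / 98e-6 = 830.2 Pa
Step 4: Convert Pa to kPa (divide by 1000).
dP = 0.83 kPa


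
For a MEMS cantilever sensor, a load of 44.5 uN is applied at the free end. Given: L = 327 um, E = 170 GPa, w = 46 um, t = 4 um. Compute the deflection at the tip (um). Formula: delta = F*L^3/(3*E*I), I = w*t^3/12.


Step 1: Calculate the second moment of area.
I = w * t^3 / 12 = 46 * 4^3 / 12 = 245.3333 um^4
Step 2: Convert E to consistent units (1 GPa = 1000 uN/um^2).
E = 170 GPa = 170000 uN/um^2
Step 3: Calculate tip deflection.
delta = F * L^3 / (3 * E * I)
delta = 44.5 * 327^3 / (3 * 170000 * 245.3333)
delta = 12.4359 um


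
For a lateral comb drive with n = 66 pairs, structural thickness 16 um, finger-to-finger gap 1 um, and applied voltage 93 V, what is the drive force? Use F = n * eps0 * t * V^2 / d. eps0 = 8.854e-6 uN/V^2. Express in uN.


Step 1: Parameters: n=66, eps0=8.854e-6 uN/V^2, t=16 um, V=93 V, d=1 um
Step 2: V^2 = 8649
Step 3: F = 66 * 8.854e-6 * 16 * 8649 / 1
F = 80.867 uN


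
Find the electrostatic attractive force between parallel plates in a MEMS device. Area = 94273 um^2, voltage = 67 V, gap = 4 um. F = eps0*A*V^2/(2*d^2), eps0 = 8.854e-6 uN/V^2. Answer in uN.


Step 1: Identify parameters.
eps0 = 8.854e-6 uN/V^2, A = 94273 um^2, V = 67 V, d = 4 um
Step 2: Compute V^2 = 67^2 = 4489
Step 3: Compute d^2 = 4^2 = 16
Step 4: F = 0.5 * 8.854e-6 * 94273 * 4489 / 16
F = 117.092 uN
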